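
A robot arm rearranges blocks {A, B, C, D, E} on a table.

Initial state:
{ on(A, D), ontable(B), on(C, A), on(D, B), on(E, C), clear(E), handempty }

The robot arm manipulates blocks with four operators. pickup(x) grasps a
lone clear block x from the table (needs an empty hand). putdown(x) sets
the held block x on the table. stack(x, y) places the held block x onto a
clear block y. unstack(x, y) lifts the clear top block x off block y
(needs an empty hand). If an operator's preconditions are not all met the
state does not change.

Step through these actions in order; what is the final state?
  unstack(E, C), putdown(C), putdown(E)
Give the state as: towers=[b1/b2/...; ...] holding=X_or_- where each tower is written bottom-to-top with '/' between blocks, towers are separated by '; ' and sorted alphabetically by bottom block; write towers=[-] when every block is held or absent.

towers=[B/D/A/C; E] holding=-

step 1 (unstack(E, C)): towers=[B/D/A/C] holding=E
step 2 (putdown(C)) [no-op]: towers=[B/D/A/C] holding=E
step 3 (putdown(E)): towers=[B/D/A/C; E] holding=-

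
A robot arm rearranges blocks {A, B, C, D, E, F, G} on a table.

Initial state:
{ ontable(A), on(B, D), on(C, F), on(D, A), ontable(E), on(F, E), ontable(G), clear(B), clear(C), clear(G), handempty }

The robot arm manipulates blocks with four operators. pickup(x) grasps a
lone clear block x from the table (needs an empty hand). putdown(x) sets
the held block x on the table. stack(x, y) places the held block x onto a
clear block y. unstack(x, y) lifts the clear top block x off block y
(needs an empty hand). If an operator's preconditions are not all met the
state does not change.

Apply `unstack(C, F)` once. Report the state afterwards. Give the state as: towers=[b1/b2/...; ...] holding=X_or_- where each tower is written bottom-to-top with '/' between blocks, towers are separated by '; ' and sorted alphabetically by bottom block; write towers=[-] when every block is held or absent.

before: towers=[A/D/B; E/F/C; G] holding=-
pre[unstack(C, F)]: on(C,F) yes, clear(C) yes, handempty yes
all met → apply unstack(C, F)
after:  towers=[A/D/B; E/F; G] holding=C

towers=[A/D/B; E/F; G] holding=C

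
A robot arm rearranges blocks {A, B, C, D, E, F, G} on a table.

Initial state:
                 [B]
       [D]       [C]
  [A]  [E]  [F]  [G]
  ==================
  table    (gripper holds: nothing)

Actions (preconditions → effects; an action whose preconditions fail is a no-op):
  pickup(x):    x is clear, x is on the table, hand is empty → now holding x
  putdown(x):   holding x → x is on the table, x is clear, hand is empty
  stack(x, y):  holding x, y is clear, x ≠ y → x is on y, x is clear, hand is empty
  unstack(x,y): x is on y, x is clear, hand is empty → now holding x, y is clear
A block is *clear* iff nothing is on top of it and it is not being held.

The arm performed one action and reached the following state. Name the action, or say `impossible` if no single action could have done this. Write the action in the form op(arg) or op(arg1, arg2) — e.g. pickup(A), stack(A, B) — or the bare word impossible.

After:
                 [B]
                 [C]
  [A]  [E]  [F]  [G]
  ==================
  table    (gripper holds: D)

unstack(D, E)

target: towers=[A; E; F; G/C/B] holding=D
     unstack(B, C) → towers=[A; E/D; F; G/C] holding=B
         pickup(F) → towers=[A; E/D; G/C/B] holding=F
     unstack(D, E) → towers=[A; E; F; G/C/B] holding=D  ← match
         pickup(A) → towers=[E/D; F; G/C/B] holding=A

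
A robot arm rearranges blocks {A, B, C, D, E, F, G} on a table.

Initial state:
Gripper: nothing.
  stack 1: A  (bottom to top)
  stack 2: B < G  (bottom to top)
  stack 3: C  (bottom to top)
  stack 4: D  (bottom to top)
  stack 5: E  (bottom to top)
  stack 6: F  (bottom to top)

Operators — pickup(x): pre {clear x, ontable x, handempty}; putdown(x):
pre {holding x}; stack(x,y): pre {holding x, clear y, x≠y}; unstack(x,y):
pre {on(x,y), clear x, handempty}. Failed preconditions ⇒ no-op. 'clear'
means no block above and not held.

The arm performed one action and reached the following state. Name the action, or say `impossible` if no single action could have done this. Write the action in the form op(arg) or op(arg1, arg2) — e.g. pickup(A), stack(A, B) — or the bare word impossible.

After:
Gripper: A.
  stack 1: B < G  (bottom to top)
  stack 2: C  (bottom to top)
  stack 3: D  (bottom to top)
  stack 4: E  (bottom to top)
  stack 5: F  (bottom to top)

target: towers=[B/G; C; D; E; F] holding=A
         pickup(F) → towers=[A; B/G; C; D; E] holding=F
     unstack(G, B) → towers=[A; B; C; D; E; F] holding=G
         pickup(D) → towers=[A; B/G; C; E; F] holding=D
         pickup(A) → towers=[B/G; C; D; E; F] holding=A  ← match
         pickup(E) → towers=[A; B/G; C; D; F] holding=E
         pickup(C) → towers=[A; B/G; D; E; F] holding=C

pickup(A)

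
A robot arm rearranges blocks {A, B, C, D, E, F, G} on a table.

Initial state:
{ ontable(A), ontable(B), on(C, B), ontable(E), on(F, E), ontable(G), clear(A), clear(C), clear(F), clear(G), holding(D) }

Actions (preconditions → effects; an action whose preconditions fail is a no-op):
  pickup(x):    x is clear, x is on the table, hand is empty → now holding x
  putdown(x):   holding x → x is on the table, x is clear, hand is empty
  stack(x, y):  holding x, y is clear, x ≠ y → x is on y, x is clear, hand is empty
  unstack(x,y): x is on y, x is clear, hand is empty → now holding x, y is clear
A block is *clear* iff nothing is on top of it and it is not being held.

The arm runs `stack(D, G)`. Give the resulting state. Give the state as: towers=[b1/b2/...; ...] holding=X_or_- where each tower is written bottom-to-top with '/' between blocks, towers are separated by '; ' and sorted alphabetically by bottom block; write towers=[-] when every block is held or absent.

towers=[A; B/C; E/F; G/D] holding=-

before: towers=[A; B/C; E/F; G] holding=D
pre[stack(D, G)]: holding(D) ✓, clear(G) ✓, D≠G ✓
all met → apply stack(D, G)
after:  towers=[A; B/C; E/F; G/D] holding=-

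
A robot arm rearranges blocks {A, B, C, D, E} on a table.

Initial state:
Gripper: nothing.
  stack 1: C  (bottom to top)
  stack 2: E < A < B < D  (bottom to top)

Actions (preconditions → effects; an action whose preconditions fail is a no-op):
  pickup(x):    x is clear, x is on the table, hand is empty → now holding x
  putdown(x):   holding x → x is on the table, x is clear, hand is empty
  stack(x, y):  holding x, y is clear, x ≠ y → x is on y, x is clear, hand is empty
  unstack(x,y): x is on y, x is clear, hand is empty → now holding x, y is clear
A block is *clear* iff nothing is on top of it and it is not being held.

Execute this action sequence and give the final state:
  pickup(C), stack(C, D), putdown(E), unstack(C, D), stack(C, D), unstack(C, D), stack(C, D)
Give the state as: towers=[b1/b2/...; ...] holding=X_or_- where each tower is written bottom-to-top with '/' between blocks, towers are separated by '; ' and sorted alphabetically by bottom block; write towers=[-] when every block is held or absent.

step 1 (pickup(C)): towers=[E/A/B/D] holding=C
step 2 (stack(C, D)): towers=[E/A/B/D/C] holding=-
step 3 (putdown(E)) [no-op]: towers=[E/A/B/D/C] holding=-
step 4 (unstack(C, D)): towers=[E/A/B/D] holding=C
step 5 (stack(C, D)): towers=[E/A/B/D/C] holding=-
step 6 (unstack(C, D)): towers=[E/A/B/D] holding=C
step 7 (stack(C, D)): towers=[E/A/B/D/C] holding=-

towers=[E/A/B/D/C] holding=-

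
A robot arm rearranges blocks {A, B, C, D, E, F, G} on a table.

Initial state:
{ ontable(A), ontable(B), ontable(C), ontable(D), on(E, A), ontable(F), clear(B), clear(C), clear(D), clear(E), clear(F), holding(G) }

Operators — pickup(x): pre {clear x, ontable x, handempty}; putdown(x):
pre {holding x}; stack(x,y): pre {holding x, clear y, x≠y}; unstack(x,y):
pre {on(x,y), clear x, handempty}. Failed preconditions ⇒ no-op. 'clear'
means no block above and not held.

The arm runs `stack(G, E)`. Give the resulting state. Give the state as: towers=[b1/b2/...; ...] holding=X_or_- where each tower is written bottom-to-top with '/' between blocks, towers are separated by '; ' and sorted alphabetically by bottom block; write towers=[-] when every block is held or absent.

towers=[A/E/G; B; C; D; F] holding=-

before: towers=[A/E; B; C; D; F] holding=G
pre[stack(G, E)]: holding(G) yes, clear(E) yes, G≠E yes
all met → apply stack(G, E)
after:  towers=[A/E/G; B; C; D; F] holding=-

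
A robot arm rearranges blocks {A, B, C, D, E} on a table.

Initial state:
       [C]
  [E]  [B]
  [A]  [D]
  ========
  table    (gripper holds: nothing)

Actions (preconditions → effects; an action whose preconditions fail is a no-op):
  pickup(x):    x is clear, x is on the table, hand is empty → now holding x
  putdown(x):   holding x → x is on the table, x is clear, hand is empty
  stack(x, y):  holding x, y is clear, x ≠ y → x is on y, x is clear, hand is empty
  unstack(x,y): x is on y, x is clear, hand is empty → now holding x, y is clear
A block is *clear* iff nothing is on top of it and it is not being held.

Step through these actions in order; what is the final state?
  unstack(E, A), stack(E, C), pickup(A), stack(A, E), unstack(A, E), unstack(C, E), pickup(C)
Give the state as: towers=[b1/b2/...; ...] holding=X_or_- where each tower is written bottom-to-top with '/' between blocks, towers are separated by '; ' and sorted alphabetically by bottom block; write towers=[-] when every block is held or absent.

towers=[D/B/C/E] holding=A

step 1 (unstack(E, A)): towers=[A; D/B/C] holding=E
step 2 (stack(E, C)): towers=[A; D/B/C/E] holding=-
step 3 (pickup(A)): towers=[D/B/C/E] holding=A
step 4 (stack(A, E)): towers=[D/B/C/E/A] holding=-
step 5 (unstack(A, E)): towers=[D/B/C/E] holding=A
step 6 (unstack(C, E)) [no-op]: towers=[D/B/C/E] holding=A
step 7 (pickup(C)) [no-op]: towers=[D/B/C/E] holding=A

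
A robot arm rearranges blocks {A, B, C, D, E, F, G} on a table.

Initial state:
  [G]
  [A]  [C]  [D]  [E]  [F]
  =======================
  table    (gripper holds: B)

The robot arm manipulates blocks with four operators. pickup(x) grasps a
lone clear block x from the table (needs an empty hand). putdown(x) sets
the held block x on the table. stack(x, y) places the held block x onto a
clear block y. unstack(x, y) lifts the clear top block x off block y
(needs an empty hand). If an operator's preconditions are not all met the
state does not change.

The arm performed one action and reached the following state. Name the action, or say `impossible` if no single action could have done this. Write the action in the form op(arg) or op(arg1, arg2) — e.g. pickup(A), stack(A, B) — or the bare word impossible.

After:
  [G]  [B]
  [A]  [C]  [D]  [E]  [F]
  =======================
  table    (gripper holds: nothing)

stack(B, C)

target: towers=[A/G; C/B; D; E; F] holding=-
        putdown(B) → towers=[A/G; B; C; D; E; F] holding=-
       stack(B, F) → towers=[A/G; C; D; E; F/B] holding=-
       stack(B, G) → towers=[A/G/B; C; D; E; F] holding=-
       stack(B, D) → towers=[A/G; C; D/B; E; F] holding=-
       stack(B, E) → towers=[A/G; C; D; E/B; F] holding=-
       stack(B, C) → towers=[A/G; C/B; D; E; F] holding=-  ← match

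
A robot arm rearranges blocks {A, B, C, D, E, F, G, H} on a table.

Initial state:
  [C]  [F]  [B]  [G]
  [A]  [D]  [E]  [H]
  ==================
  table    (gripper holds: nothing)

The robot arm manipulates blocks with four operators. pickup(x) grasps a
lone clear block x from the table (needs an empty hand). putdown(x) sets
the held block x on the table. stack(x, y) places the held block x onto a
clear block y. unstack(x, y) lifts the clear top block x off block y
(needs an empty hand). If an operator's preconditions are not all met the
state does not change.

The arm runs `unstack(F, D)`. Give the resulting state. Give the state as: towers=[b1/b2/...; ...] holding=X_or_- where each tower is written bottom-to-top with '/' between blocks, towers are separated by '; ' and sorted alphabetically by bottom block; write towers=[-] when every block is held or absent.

towers=[A/C; D; E/B; H/G] holding=F

before: towers=[A/C; D/F; E/B; H/G] holding=-
pre[unstack(F, D)]: on(F,D) ✓, clear(F) ✓, handempty ✓
all met → apply unstack(F, D)
after:  towers=[A/C; D; E/B; H/G] holding=F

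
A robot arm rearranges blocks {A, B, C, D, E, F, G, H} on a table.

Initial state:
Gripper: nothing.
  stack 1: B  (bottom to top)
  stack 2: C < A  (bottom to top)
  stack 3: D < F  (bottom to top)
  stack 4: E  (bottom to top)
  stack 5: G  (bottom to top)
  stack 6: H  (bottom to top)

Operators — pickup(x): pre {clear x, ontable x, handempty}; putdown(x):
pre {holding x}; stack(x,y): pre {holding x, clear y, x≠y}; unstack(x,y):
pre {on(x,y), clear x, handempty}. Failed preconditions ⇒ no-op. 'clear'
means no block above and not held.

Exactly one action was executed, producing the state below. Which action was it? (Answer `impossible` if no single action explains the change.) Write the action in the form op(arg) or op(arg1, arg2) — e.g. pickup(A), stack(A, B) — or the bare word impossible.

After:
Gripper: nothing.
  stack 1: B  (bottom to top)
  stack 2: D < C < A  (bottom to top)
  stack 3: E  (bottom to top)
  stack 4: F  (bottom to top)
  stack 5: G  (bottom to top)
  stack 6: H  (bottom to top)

target: towers=[B; D/C/A; E; F; G; H] holding=-
         pickup(G) → towers=[B; C/A; D/F; E; H] holding=G
     unstack(A, C) → towers=[B; C; D/F; E; G; H] holding=A
         pickup(E) → towers=[B; C/A; D/F; G; H] holding=E
         pickup(H) → towers=[B; C/A; D/F; E; G] holding=H
         pickup(B) → towers=[C/A; D/F; E; G; H] holding=B
     unstack(F, D) → towers=[B; C/A; D; E; G; H] holding=F
none of the 6 applicable actions match → impossible

impossible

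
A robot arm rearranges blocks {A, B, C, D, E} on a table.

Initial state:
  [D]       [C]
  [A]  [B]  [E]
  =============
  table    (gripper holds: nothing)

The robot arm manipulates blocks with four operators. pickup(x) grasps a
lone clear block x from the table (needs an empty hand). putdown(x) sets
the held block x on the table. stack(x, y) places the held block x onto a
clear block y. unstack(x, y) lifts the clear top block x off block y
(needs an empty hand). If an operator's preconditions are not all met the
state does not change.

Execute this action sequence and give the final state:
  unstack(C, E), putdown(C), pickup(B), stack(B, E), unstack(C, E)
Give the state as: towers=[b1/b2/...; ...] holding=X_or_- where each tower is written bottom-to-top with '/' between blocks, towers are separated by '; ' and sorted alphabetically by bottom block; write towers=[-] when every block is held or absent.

step 1 (unstack(C, E)): towers=[A/D; B; E] holding=C
step 2 (putdown(C)): towers=[A/D; B; C; E] holding=-
step 3 (pickup(B)): towers=[A/D; C; E] holding=B
step 4 (stack(B, E)): towers=[A/D; C; E/B] holding=-
step 5 (unstack(C, E)) [no-op]: towers=[A/D; C; E/B] holding=-

towers=[A/D; C; E/B] holding=-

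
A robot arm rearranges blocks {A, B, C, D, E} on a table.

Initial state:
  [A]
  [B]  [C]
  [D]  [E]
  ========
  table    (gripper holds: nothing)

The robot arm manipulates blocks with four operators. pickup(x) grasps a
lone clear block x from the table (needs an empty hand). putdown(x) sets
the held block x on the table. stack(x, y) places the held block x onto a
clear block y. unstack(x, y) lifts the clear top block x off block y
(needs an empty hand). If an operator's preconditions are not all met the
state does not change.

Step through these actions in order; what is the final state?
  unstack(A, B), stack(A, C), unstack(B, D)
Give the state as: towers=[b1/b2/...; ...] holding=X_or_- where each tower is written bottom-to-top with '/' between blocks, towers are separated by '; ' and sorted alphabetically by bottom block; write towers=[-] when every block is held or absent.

towers=[D; E/C/A] holding=B

step 1 (unstack(A, B)): towers=[D/B; E/C] holding=A
step 2 (stack(A, C)): towers=[D/B; E/C/A] holding=-
step 3 (unstack(B, D)): towers=[D; E/C/A] holding=B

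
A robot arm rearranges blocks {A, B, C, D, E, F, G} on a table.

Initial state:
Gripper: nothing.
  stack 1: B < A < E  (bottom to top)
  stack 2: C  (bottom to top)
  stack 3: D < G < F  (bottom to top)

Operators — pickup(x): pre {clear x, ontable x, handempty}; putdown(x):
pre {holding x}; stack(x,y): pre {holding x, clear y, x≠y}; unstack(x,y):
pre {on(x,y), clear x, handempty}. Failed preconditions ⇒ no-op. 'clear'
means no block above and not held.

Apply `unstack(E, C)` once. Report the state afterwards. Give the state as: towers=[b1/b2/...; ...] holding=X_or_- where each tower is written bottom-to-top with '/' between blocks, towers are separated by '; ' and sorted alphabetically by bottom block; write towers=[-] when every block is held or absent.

before: towers=[B/A/E; C; D/G/F] holding=-
pre[unstack(E, C)]: on(E,C) fail, clear(E) ok, handempty ok
on(E,C) unmet → unstack(E, C) is a no-op
after:  towers=[B/A/E; C; D/G/F] holding=-

towers=[B/A/E; C; D/G/F] holding=-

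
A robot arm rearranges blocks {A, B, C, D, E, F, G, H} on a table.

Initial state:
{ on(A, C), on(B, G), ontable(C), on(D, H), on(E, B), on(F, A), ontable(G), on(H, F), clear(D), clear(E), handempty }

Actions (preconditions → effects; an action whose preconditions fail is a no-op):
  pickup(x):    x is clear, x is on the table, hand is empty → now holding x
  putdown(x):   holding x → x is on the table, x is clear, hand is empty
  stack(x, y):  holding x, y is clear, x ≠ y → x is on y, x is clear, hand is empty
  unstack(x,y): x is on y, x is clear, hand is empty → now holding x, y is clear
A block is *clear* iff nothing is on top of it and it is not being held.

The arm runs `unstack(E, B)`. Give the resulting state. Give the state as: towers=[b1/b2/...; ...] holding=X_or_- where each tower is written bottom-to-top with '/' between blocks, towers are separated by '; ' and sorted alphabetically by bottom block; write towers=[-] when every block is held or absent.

before: towers=[C/A/F/H/D; G/B/E] holding=-
pre[unstack(E, B)]: on(E,B) ✓, clear(E) ✓, handempty ✓
all met → apply unstack(E, B)
after:  towers=[C/A/F/H/D; G/B] holding=E

towers=[C/A/F/H/D; G/B] holding=E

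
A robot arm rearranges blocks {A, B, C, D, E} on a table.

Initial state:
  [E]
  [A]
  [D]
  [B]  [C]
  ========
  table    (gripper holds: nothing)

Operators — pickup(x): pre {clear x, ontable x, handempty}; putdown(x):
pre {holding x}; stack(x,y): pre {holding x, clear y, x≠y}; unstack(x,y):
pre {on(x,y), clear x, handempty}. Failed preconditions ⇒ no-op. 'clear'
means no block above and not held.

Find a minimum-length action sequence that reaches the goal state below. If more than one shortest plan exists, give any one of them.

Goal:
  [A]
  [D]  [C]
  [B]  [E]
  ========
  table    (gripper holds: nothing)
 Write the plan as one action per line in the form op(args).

step 1 (unstack(E, A)): towers=[B/D/A; C] holding=E
step 2 (putdown(E)): towers=[B/D/A; C; E] holding=-
step 3 (pickup(C)): towers=[B/D/A; E] holding=C
step 4 (stack(C, E)): towers=[B/D/A; E/C] holding=-
goal check: towers=[B/D/A; E/C] holding=- — reached (length 4, optimal by BFS)

unstack(E, A)
putdown(E)
pickup(C)
stack(C, E)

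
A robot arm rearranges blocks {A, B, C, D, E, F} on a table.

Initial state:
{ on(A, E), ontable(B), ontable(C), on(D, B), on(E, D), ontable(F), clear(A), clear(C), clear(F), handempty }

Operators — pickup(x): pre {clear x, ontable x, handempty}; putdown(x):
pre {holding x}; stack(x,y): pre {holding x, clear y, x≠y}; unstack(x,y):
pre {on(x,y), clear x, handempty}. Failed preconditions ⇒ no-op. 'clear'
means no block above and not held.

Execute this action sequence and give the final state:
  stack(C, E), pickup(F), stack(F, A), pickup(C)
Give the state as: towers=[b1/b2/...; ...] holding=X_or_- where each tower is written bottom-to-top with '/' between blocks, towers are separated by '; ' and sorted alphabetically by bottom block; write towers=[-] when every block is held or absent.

towers=[B/D/E/A/F] holding=C

step 1 (stack(C, E)) [no-op]: towers=[B/D/E/A; C; F] holding=-
step 2 (pickup(F)): towers=[B/D/E/A; C] holding=F
step 3 (stack(F, A)): towers=[B/D/E/A/F; C] holding=-
step 4 (pickup(C)): towers=[B/D/E/A/F] holding=C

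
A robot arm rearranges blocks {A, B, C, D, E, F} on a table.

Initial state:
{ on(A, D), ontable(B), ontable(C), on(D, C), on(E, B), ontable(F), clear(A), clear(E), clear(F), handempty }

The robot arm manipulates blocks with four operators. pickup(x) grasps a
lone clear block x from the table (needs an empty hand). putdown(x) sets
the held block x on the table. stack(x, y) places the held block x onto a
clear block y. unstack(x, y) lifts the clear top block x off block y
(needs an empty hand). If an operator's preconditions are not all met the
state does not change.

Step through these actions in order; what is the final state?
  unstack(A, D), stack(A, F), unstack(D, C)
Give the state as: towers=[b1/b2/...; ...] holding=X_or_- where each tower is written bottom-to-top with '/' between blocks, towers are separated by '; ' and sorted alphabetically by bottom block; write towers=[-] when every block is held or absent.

towers=[B/E; C; F/A] holding=D

step 1 (unstack(A, D)): towers=[B/E; C/D; F] holding=A
step 2 (stack(A, F)): towers=[B/E; C/D; F/A] holding=-
step 3 (unstack(D, C)): towers=[B/E; C; F/A] holding=D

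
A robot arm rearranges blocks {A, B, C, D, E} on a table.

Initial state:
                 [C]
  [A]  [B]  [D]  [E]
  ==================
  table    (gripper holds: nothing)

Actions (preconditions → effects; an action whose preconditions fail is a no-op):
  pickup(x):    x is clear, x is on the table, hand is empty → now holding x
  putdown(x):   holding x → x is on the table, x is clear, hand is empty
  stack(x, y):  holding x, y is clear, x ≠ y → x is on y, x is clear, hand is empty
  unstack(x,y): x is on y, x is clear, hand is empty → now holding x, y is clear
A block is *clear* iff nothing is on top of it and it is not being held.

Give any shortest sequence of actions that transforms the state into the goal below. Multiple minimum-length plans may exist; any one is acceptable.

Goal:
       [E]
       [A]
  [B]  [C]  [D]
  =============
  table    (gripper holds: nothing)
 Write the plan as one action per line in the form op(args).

step 1 (unstack(C, E)): towers=[A; B; D; E] holding=C
step 2 (putdown(C)): towers=[A; B; C; D; E] holding=-
step 3 (pickup(A)): towers=[B; C; D; E] holding=A
step 4 (stack(A, C)): towers=[B; C/A; D; E] holding=-
step 5 (pickup(E)): towers=[B; C/A; D] holding=E
step 6 (stack(E, A)): towers=[B; C/A/E; D] holding=-
goal check: towers=[B; C/A/E; D] holding=- — reached (length 6, optimal by BFS)

unstack(C, E)
putdown(C)
pickup(A)
stack(A, C)
pickup(E)
stack(E, A)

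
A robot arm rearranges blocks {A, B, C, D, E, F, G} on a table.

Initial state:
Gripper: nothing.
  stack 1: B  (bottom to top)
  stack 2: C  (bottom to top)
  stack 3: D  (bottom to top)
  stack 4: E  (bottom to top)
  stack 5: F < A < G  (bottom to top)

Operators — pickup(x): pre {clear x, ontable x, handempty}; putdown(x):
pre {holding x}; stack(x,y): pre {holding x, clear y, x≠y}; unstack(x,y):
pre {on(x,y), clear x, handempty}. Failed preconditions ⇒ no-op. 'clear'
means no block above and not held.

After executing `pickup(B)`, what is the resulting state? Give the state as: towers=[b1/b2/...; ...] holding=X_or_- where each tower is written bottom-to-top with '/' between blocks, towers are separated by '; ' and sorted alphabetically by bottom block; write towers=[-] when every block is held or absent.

before: towers=[B; C; D; E; F/A/G] holding=-
pre[pickup(B)]: clear(B) yes, ontable(B) yes, handempty yes
all met → apply pickup(B)
after:  towers=[C; D; E; F/A/G] holding=B

towers=[C; D; E; F/A/G] holding=B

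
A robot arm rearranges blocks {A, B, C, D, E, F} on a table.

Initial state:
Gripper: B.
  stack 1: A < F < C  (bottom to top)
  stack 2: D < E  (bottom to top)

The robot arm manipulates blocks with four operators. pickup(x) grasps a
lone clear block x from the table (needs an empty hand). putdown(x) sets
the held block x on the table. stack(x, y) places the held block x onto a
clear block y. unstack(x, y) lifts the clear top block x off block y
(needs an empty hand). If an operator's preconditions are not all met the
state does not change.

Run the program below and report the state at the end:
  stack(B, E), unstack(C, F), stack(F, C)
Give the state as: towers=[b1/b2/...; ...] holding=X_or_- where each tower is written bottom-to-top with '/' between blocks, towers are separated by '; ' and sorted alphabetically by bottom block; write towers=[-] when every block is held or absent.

towers=[A/F; D/E/B] holding=C

step 1 (stack(B, E)): towers=[A/F/C; D/E/B] holding=-
step 2 (unstack(C, F)): towers=[A/F; D/E/B] holding=C
step 3 (stack(F, C)) [no-op]: towers=[A/F; D/E/B] holding=C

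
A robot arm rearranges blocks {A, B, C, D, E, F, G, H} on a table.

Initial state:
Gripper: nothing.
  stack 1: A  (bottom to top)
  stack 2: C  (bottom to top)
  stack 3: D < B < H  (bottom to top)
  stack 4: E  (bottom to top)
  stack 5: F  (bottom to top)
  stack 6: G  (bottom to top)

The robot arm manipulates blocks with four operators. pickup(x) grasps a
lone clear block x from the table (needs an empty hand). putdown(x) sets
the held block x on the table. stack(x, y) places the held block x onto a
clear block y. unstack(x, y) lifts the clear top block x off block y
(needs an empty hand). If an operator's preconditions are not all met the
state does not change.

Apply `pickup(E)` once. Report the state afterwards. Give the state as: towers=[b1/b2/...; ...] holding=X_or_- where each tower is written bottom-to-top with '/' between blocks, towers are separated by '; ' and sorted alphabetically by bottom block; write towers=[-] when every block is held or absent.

towers=[A; C; D/B/H; F; G] holding=E

before: towers=[A; C; D/B/H; E; F; G] holding=-
pre[pickup(E)]: clear(E) ✓, ontable(E) ✓, handempty ✓
all met → apply pickup(E)
after:  towers=[A; C; D/B/H; F; G] holding=E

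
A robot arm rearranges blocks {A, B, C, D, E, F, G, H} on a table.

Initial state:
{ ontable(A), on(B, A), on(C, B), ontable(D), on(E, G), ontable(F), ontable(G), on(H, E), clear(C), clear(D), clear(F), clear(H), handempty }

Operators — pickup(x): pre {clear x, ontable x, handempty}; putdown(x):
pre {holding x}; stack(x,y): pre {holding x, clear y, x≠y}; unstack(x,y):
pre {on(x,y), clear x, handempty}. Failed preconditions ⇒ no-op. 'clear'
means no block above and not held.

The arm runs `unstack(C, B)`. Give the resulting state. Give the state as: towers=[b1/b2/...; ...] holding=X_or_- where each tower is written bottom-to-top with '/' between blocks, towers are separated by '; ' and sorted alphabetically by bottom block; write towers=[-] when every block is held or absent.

before: towers=[A/B/C; D; F; G/E/H] holding=-
pre[unstack(C, B)]: on(C,B) ✓, clear(C) ✓, handempty ✓
all met → apply unstack(C, B)
after:  towers=[A/B; D; F; G/E/H] holding=C

towers=[A/B; D; F; G/E/H] holding=C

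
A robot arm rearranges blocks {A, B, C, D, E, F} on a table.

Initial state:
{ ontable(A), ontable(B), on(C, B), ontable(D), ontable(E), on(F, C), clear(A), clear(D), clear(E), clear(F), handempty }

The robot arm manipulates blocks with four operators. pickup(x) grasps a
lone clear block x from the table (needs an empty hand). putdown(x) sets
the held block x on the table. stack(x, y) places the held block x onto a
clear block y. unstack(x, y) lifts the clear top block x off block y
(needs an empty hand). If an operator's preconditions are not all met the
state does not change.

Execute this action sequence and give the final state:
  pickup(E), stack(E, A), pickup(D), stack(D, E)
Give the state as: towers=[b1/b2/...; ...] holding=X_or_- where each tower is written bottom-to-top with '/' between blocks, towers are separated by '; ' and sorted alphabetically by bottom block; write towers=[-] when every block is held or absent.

step 1 (pickup(E)): towers=[A; B/C/F; D] holding=E
step 2 (stack(E, A)): towers=[A/E; B/C/F; D] holding=-
step 3 (pickup(D)): towers=[A/E; B/C/F] holding=D
step 4 (stack(D, E)): towers=[A/E/D; B/C/F] holding=-

towers=[A/E/D; B/C/F] holding=-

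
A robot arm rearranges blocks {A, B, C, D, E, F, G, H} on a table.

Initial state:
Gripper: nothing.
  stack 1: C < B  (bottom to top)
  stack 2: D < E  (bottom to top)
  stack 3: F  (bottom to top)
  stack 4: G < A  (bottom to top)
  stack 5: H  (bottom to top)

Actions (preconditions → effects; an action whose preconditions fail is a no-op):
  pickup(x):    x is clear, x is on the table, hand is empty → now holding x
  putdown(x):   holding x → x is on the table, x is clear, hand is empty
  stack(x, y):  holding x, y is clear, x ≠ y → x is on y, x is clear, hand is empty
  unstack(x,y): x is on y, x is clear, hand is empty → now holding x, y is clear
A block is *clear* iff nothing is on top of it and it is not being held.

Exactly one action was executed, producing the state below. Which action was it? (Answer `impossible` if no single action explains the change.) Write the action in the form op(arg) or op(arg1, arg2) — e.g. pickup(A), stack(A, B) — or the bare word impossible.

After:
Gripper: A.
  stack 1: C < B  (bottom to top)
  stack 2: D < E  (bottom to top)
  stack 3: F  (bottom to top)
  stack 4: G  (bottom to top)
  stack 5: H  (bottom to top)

unstack(A, G)

target: towers=[C/B; D/E; F; G; H] holding=A
     unstack(A, G) → towers=[C/B; D/E; F; G; H] holding=A  ← match
     unstack(E, D) → towers=[C/B; D; F; G/A; H] holding=E
         pickup(H) → towers=[C/B; D/E; F; G/A] holding=H
     unstack(B, C) → towers=[C; D/E; F; G/A; H] holding=B
         pickup(F) → towers=[C/B; D/E; G/A; H] holding=F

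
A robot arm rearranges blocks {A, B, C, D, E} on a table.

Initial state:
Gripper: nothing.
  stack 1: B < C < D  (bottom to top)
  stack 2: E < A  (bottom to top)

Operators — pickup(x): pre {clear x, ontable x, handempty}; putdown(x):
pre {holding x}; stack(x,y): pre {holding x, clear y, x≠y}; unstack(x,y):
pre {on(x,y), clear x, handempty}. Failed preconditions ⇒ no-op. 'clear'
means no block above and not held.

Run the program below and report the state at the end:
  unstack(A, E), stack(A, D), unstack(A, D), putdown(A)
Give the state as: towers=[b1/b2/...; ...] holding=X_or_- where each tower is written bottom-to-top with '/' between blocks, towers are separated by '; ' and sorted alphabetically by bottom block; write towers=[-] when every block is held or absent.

step 1 (unstack(A, E)): towers=[B/C/D; E] holding=A
step 2 (stack(A, D)): towers=[B/C/D/A; E] holding=-
step 3 (unstack(A, D)): towers=[B/C/D; E] holding=A
step 4 (putdown(A)): towers=[A; B/C/D; E] holding=-

towers=[A; B/C/D; E] holding=-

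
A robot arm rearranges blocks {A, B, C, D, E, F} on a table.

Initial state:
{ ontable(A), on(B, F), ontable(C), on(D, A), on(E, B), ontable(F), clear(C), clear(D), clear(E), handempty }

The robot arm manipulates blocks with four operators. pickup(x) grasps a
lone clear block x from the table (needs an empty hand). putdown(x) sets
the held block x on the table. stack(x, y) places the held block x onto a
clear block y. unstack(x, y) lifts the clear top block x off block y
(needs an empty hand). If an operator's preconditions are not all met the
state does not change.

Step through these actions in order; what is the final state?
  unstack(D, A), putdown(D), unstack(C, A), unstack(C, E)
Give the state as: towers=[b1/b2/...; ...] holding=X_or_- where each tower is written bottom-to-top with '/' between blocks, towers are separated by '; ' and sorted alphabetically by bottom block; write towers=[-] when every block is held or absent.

step 1 (unstack(D, A)): towers=[A; C; F/B/E] holding=D
step 2 (putdown(D)): towers=[A; C; D; F/B/E] holding=-
step 3 (unstack(C, A)) [no-op]: towers=[A; C; D; F/B/E] holding=-
step 4 (unstack(C, E)) [no-op]: towers=[A; C; D; F/B/E] holding=-

towers=[A; C; D; F/B/E] holding=-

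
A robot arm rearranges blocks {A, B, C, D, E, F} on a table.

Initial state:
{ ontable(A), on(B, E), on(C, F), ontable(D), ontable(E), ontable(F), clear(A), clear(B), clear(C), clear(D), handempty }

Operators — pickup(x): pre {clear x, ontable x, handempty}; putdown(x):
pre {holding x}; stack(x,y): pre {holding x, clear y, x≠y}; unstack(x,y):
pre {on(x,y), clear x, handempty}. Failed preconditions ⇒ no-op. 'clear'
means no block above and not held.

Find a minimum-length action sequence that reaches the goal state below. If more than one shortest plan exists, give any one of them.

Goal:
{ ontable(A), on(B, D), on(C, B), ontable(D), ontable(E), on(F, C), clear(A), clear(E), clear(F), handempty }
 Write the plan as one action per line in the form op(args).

unstack(B, E)
stack(B, D)
unstack(C, F)
stack(C, B)
pickup(F)
stack(F, C)

step 1 (unstack(B, E)): towers=[A; D; E; F/C] holding=B
step 2 (stack(B, D)): towers=[A; D/B; E; F/C] holding=-
step 3 (unstack(C, F)): towers=[A; D/B; E; F] holding=C
step 4 (stack(C, B)): towers=[A; D/B/C; E; F] holding=-
step 5 (pickup(F)): towers=[A; D/B/C; E] holding=F
step 6 (stack(F, C)): towers=[A; D/B/C/F; E] holding=-
goal check: towers=[A; D/B/C/F; E] holding=- — reached (length 6, optimal by BFS)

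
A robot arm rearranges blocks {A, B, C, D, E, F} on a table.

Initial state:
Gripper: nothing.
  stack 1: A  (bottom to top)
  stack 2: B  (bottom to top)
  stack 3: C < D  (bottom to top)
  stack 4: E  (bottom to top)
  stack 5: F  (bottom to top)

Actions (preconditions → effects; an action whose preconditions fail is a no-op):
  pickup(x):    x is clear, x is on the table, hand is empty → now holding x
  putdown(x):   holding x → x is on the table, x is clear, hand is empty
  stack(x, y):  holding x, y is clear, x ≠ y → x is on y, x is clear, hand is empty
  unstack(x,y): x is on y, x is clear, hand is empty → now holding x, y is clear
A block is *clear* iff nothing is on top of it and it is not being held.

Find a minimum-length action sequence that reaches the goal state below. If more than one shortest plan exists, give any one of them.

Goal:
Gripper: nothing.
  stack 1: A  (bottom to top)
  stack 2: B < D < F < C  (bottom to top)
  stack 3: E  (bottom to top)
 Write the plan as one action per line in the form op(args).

step 1 (unstack(D, C)): towers=[A; B; C; E; F] holding=D
step 2 (stack(D, B)): towers=[A; B/D; C; E; F] holding=-
step 3 (pickup(F)): towers=[A; B/D; C; E] holding=F
step 4 (stack(F, D)): towers=[A; B/D/F; C; E] holding=-
step 5 (pickup(C)): towers=[A; B/D/F; E] holding=C
step 6 (stack(C, F)): towers=[A; B/D/F/C; E] holding=-
goal check: towers=[A; B/D/F/C; E] holding=- — reached (length 6, optimal by BFS)

unstack(D, C)
stack(D, B)
pickup(F)
stack(F, D)
pickup(C)
stack(C, F)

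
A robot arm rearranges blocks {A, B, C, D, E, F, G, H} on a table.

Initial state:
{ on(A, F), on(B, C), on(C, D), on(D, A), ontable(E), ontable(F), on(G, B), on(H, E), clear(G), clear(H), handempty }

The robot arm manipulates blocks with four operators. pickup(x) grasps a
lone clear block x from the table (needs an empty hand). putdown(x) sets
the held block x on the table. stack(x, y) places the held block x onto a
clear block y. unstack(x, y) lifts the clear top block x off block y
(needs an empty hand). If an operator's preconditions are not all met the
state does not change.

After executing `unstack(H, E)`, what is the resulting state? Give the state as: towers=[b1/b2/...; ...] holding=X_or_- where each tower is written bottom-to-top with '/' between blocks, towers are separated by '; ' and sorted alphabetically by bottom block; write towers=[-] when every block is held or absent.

towers=[E; F/A/D/C/B/G] holding=H

before: towers=[E/H; F/A/D/C/B/G] holding=-
pre[unstack(H, E)]: on(H,E) ok, clear(H) ok, handempty ok
all met → apply unstack(H, E)
after:  towers=[E; F/A/D/C/B/G] holding=H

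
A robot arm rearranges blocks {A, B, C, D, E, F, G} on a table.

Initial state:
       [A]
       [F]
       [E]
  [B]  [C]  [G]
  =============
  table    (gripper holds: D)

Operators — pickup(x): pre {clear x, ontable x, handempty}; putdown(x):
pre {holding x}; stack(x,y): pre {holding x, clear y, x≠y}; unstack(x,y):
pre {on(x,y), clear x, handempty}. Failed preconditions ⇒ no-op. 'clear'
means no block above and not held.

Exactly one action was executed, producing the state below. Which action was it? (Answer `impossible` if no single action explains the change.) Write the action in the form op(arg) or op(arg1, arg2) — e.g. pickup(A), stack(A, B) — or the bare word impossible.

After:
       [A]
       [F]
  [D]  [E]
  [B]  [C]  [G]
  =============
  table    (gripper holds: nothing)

target: towers=[B/D; C/E/F/A; G] holding=-
        putdown(D) → towers=[B; C/E/F/A; D; G] holding=-
       stack(D, B) → towers=[B/D; C/E/F/A; G] holding=-  ← match
       stack(D, G) → towers=[B; C/E/F/A; G/D] holding=-
       stack(D, A) → towers=[B; C/E/F/A/D; G] holding=-

stack(D, B)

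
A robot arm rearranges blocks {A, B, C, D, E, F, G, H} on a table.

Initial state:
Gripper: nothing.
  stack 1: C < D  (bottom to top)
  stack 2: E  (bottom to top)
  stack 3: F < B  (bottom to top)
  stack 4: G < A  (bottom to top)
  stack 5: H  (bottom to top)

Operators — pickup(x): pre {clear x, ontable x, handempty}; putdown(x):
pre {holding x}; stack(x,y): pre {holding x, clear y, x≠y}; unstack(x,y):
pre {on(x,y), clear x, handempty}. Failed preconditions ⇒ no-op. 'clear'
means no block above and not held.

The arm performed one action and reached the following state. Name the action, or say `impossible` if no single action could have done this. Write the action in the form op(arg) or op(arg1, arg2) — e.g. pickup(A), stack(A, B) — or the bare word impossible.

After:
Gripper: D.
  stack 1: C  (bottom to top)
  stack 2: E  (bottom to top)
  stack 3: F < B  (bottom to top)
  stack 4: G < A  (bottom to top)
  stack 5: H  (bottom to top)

target: towers=[C; E; F/B; G/A; H] holding=D
     unstack(A, G) → towers=[C/D; E; F/B; G; H] holding=A
         pickup(E) → towers=[C/D; F/B; G/A; H] holding=E
         pickup(H) → towers=[C/D; E; F/B; G/A] holding=H
     unstack(B, F) → towers=[C/D; E; F; G/A; H] holding=B
     unstack(D, C) → towers=[C; E; F/B; G/A; H] holding=D  ← match

unstack(D, C)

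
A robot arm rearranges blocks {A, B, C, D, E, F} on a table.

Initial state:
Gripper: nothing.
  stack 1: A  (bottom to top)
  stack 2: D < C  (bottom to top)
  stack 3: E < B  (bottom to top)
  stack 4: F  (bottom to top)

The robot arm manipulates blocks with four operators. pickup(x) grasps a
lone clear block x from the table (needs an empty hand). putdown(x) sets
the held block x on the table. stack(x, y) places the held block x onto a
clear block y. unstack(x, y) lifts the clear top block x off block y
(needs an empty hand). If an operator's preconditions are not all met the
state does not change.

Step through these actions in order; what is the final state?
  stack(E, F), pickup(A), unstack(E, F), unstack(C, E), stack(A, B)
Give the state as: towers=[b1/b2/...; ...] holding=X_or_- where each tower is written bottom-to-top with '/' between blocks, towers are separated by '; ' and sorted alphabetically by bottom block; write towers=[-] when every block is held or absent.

towers=[D/C; E/B/A; F] holding=-

step 1 (stack(E, F)) [no-op]: towers=[A; D/C; E/B; F] holding=-
step 2 (pickup(A)): towers=[D/C; E/B; F] holding=A
step 3 (unstack(E, F)) [no-op]: towers=[D/C; E/B; F] holding=A
step 4 (unstack(C, E)) [no-op]: towers=[D/C; E/B; F] holding=A
step 5 (stack(A, B)): towers=[D/C; E/B/A; F] holding=-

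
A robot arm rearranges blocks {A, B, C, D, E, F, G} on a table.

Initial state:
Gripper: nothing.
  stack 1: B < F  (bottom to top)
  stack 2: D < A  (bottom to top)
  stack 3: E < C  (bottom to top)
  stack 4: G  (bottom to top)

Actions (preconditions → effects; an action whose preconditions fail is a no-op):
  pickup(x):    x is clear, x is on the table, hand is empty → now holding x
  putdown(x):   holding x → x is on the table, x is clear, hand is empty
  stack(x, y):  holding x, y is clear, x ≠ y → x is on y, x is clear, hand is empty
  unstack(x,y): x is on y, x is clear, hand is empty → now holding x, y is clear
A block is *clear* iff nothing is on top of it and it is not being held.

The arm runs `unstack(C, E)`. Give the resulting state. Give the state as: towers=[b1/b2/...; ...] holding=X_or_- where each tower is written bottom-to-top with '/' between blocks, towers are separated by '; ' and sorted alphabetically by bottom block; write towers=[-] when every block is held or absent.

before: towers=[B/F; D/A; E/C; G] holding=-
pre[unstack(C, E)]: on(C,E) ✓, clear(C) ✓, handempty ✓
all met → apply unstack(C, E)
after:  towers=[B/F; D/A; E; G] holding=C

towers=[B/F; D/A; E; G] holding=C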